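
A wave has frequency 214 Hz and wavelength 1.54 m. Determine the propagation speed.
v = fλ = 329.6 m/s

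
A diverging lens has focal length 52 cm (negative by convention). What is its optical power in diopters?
P = 1/f = -1.923 D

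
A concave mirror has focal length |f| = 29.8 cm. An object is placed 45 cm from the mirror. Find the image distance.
f = +29.8 cm (concave); 1/di = 1/f − 1/do → di = 88.22 cm (real image, in front of mirror)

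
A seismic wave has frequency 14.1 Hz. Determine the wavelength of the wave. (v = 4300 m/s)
λ = v/f = 305 m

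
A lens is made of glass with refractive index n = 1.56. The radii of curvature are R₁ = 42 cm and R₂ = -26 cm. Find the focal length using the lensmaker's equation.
1/f = (n − 1)(1/R₁ − 1/R₂) → f = 28.68 cm (converging lens)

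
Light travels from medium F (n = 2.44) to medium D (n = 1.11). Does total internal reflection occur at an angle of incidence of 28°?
θc = arcsin(n₂/n₁) = 27.06°; 28° > θc, so yes — total internal reflection.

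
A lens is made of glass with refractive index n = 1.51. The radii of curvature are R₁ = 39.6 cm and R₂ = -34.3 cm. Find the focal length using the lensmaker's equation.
1/f = (n − 1)(1/R₁ − 1/R₂) → f = 36.04 cm (converging lens)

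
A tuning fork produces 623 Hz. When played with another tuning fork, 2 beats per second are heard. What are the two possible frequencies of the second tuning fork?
f₂ = 623 ± 2 Hz → 625 Hz or 621 Hz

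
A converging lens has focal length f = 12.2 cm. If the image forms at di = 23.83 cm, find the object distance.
1/do = 1/f − 1/di → do = 25 cm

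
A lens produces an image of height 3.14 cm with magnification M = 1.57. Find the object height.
ho = |hi|/|M| = 2 cm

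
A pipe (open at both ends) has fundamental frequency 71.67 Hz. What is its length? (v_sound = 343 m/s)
L = v/(2f₁) = 2.393 m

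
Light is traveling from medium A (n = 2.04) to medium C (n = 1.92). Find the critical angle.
θc = arcsin(n₂/n₁) = 70.25°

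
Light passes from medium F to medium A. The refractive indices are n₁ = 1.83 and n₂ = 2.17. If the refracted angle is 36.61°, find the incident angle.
sin θ₁ = (n₂/n₁)·sin θ₂ → θ₁ = 45°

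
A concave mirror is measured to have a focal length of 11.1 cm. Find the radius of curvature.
R = 2|f| = 22.2 cm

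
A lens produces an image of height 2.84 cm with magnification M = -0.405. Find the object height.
ho = |hi|/|M| = 7.012 cm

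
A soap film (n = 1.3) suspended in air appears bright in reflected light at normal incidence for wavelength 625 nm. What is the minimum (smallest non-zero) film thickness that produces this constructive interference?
2nt = (m − ½)λ with m = 1 → t = (m − ½)λ/(2n) = 120.2 nm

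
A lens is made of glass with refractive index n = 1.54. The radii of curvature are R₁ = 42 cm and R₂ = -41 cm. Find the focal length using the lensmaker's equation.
1/f = (n − 1)(1/R₁ − 1/R₂) → f = 38.42 cm (converging lens)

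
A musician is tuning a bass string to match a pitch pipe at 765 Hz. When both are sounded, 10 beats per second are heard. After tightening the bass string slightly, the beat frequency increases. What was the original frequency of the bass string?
775 Hz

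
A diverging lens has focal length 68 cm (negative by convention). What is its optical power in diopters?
P = 1/f = -1.471 D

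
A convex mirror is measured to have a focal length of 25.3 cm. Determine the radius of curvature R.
R = 2|f| = 50.6 cm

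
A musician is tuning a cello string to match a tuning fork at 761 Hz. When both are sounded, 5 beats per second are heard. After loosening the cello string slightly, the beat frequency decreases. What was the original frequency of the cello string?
766 Hz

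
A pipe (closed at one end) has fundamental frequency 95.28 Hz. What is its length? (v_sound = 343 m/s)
L = v/(4f₁) = 0.9 m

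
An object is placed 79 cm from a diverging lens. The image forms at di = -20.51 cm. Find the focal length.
1/f = 1/do + 1/di → f = -27.7 cm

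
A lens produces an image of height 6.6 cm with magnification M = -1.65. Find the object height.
ho = |hi|/|M| = 4 cm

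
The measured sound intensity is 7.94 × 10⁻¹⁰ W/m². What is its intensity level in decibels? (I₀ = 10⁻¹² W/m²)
β = 10·log₁₀(I/I₀) = 29 dB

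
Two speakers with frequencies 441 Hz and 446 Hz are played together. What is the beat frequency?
5 Hz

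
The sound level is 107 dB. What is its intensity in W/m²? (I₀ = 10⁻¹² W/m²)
I = I₀·10^(β/10) = 5.01 × 10⁻² W/m²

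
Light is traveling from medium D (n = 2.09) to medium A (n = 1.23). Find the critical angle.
θc = arcsin(n₂/n₁) = 36.05°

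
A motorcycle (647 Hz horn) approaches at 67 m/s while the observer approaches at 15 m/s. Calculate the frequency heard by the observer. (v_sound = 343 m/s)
f_obs = f·(v + v_o)/(v − v_s) = 839.2 Hz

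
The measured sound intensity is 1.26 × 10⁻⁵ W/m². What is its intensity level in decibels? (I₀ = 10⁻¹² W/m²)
β = 10·log₁₀(I/I₀) = 71 dB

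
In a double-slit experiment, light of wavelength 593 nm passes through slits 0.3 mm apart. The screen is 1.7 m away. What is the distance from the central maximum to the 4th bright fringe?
y = mλL/d = 13.44 mm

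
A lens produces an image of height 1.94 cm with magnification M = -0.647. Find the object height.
ho = |hi|/|M| = 2.998 cm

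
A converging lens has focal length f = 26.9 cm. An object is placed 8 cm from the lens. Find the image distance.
1/di = 1/f − 1/do → di = -11.39 cm (virtual image)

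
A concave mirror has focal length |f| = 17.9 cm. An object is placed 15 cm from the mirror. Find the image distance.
f = +17.9 cm (concave); 1/di = 1/f − 1/do → di = -92.59 cm (virtual image, behind mirror)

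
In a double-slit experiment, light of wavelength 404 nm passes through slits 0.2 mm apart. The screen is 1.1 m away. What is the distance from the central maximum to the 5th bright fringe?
y = mλL/d = 11.11 mm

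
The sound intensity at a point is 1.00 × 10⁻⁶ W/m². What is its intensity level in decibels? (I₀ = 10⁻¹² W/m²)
β = 10·log₁₀(I/I₀) = 60 dB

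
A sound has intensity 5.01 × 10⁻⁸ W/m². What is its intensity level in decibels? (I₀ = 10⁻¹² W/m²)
β = 10·log₁₀(I/I₀) = 47 dB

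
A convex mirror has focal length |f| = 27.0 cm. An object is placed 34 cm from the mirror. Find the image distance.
f = −27.0 cm (convex); 1/di = 1/f − 1/do → di = -15.05 cm (virtual image, behind mirror)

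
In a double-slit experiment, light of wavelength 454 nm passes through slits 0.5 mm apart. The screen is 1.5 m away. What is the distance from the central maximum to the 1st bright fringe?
y = mλL/d = 1.362 mm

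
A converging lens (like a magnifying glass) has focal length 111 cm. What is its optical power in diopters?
P = 1/f = 0.9009 D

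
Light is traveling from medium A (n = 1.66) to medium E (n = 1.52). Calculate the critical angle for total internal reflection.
θc = arcsin(n₂/n₁) = 66.3°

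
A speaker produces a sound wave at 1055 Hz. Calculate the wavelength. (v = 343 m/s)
λ = v/f = 0.3251 m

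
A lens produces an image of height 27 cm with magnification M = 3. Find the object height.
ho = |hi|/|M| = 9 cm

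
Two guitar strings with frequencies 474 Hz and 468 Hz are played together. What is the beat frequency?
6 Hz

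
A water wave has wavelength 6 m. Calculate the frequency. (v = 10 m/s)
f = v/λ = 1.667 Hz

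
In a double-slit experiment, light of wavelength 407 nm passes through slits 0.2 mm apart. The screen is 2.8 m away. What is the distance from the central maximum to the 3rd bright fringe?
y = mλL/d = 17.09 mm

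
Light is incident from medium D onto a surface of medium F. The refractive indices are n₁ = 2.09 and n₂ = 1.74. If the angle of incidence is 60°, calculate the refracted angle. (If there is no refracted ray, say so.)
sin θ₂ = (n₁/n₂)·sin θ₁ = 1.04 > 1, so there is no refracted ray — the light undergoes total internal reflection.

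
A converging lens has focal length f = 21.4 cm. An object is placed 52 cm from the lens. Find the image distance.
1/di = 1/f − 1/do → di = 36.37 cm (real image)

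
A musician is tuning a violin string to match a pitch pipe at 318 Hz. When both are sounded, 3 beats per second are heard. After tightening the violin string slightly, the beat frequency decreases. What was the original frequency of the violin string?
315 Hz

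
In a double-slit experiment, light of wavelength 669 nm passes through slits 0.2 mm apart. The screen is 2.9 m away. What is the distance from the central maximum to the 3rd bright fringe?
y = mλL/d = 29.1 mm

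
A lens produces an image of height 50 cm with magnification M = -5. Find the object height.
ho = |hi|/|M| = 10 cm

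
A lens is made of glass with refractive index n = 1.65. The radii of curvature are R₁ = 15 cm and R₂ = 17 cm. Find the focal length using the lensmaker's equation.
1/f = (n − 1)(1/R₁ − 1/R₂) → f = 196.2 cm (converging lens)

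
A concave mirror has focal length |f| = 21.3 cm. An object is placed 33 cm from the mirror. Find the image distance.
f = +21.3 cm (concave); 1/di = 1/f − 1/do → di = 60.08 cm (real image, in front of mirror)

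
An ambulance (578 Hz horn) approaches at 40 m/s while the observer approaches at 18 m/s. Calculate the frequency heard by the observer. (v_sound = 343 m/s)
f_obs = f·(v + v_o)/(v − v_s) = 688.6 Hz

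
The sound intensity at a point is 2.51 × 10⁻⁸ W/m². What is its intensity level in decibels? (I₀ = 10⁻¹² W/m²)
β = 10·log₁₀(I/I₀) = 44 dB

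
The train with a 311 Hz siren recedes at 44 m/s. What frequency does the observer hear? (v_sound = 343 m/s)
f_obs = f·v/(v + v_s) = 275.6 Hz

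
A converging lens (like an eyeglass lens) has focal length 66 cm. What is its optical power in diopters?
P = 1/f = 1.515 D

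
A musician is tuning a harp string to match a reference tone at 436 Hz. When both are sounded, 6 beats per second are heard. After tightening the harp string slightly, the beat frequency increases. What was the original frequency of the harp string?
442 Hz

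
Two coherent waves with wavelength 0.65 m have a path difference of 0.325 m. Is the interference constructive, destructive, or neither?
destructive — path difference = 0.5λ, an odd multiple of λ/2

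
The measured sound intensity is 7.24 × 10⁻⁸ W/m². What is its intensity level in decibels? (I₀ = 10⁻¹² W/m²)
β = 10·log₁₀(I/I₀) = 48.6 dB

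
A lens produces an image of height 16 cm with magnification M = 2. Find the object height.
ho = |hi|/|M| = 8 cm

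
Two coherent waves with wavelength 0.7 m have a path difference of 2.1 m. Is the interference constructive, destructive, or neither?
constructive — path difference = 3λ, a whole number of wavelengths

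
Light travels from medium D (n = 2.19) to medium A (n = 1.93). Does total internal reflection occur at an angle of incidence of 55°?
θc = arcsin(n₂/n₁) = 61.8°; 55° < θc, so no — the ray refracts.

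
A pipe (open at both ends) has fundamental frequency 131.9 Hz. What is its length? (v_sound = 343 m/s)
L = v/(2f₁) = 1.3 m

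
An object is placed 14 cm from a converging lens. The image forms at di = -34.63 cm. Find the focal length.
1/f = 1/do + 1/di → f = 23.5 cm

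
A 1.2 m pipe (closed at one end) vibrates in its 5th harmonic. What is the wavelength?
λₙ = 4L/n = 0.96 m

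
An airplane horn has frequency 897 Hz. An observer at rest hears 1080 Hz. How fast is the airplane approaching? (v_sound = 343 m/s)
v_s = v·(1 − f/f_obs) = 58.12 m/s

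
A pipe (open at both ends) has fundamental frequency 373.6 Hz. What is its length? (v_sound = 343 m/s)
L = v/(2f₁) = 0.459 m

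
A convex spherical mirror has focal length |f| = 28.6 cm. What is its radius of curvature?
R = 2|f| = 57.2 cm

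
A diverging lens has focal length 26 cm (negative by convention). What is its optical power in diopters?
P = 1/f = -3.846 D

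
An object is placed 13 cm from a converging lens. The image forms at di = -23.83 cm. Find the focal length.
1/f = 1/do + 1/di → f = 28.6 cm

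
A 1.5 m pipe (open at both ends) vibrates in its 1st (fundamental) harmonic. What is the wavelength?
λₙ = 2L/n = 3 m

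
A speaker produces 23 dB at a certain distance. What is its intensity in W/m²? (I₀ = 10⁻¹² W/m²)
I = I₀·10^(β/10) = 2.00 × 10⁻¹⁰ W/m²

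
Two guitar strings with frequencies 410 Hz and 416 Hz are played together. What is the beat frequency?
6 Hz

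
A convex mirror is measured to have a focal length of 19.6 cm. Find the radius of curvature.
R = 2|f| = 39.2 cm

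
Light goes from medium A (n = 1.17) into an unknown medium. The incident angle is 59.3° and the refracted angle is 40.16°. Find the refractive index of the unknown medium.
n₂ = n₁·sin θ₁ / sin θ₂ = 1.56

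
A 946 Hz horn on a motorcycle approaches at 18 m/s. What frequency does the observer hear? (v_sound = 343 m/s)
f_obs = f·v/(v − v_s) = 998.4 Hz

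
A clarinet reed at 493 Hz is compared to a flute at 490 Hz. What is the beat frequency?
3 Hz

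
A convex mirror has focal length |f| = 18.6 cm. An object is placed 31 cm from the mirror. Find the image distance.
f = −18.6 cm (convex); 1/di = 1/f − 1/do → di = -11.63 cm (virtual image, behind mirror)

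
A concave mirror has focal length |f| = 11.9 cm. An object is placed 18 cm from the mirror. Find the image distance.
f = +11.9 cm (concave); 1/di = 1/f − 1/do → di = 35.11 cm (real image, in front of mirror)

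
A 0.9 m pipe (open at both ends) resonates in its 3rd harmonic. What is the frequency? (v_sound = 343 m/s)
fₙ = nv/(2L) = 571.7 Hz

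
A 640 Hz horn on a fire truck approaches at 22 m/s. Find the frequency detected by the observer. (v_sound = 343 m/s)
f_obs = f·v/(v − v_s) = 683.9 Hz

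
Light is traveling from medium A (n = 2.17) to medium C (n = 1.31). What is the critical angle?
θc = arcsin(n₂/n₁) = 37.13°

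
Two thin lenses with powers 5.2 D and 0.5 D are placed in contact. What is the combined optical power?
P_total = P₁ + P₂ = 5.7 D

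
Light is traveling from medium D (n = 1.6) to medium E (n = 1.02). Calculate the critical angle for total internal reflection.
θc = arcsin(n₂/n₁) = 39.61°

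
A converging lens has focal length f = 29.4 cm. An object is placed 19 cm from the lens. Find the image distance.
1/di = 1/f − 1/do → di = -53.71 cm (virtual image)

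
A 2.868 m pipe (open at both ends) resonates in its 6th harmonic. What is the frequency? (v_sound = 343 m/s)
fₙ = nv/(2L) = 358.8 Hz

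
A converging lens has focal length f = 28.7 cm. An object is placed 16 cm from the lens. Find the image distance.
1/di = 1/f − 1/do → di = -36.16 cm (virtual image)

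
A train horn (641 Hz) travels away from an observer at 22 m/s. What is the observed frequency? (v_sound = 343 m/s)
f_obs = f·v/(v + v_s) = 602.4 Hz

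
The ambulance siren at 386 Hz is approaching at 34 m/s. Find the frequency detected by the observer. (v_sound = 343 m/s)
f_obs = f·v/(v − v_s) = 428.5 Hz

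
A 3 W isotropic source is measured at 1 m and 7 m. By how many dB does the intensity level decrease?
Δβ = 20·log₁₀(r₂/r₁) = 16.9 dB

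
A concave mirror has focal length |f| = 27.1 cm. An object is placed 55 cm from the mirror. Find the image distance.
f = +27.1 cm (concave); 1/di = 1/f − 1/do → di = 53.42 cm (real image, in front of mirror)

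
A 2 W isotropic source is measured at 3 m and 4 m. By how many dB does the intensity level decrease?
Δβ = 20·log₁₀(r₂/r₁) = 2.499 dB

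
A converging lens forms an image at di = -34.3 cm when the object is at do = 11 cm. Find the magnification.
M = −di/do = 3.118 (upright image)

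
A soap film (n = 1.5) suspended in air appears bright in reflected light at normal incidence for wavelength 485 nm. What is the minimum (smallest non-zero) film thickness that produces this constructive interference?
2nt = (m − ½)λ with m = 1 → t = (m − ½)λ/(2n) = 80.83 nm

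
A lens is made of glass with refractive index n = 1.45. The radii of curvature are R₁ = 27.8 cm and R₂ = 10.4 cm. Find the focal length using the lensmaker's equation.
1/f = (n − 1)(1/R₁ − 1/R₂) → f = -36.92 cm (diverging lens)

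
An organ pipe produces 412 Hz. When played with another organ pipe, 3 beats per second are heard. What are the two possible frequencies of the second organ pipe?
f₂ = 412 ± 3 Hz → 415 Hz or 409 Hz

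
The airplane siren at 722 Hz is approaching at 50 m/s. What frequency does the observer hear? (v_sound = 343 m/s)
f_obs = f·v/(v − v_s) = 845.2 Hz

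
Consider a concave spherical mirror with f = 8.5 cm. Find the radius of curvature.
R = 2|f| = 17 cm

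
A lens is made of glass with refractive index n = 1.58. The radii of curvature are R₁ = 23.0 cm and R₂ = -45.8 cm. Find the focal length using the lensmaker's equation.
1/f = (n − 1)(1/R₁ − 1/R₂) → f = 26.4 cm (converging lens)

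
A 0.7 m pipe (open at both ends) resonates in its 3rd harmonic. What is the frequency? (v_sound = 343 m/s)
fₙ = nv/(2L) = 735 Hz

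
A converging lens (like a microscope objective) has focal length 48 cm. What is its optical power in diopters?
P = 1/f = 2.083 D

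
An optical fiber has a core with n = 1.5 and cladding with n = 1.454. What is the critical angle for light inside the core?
θc = arcsin(n_cladding/n_core) = 75.77°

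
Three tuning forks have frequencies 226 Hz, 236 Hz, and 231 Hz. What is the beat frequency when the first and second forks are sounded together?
10 Hz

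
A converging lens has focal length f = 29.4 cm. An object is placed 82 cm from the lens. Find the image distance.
1/di = 1/f − 1/do → di = 45.83 cm (real image)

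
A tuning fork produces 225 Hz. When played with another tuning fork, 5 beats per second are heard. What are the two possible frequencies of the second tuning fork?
f₂ = 225 ± 5 Hz → 230 Hz or 220 Hz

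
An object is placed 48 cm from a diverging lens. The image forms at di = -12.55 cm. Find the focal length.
1/f = 1/do + 1/di → f = -16.99 cm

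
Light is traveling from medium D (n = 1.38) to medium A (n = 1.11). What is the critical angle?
θc = arcsin(n₂/n₁) = 53.55°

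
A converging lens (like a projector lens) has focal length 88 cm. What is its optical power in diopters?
P = 1/f = 1.136 D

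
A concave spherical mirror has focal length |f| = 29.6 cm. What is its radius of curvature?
R = 2|f| = 59.2 cm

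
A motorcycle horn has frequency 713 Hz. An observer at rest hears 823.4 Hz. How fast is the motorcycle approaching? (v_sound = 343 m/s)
v_s = v·(1 − f/f_obs) = 45.99 m/s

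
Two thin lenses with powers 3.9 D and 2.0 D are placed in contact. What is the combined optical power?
P_total = P₁ + P₂ = 5.9 D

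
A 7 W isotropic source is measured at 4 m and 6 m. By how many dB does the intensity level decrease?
Δβ = 20·log₁₀(r₂/r₁) = 3.522 dB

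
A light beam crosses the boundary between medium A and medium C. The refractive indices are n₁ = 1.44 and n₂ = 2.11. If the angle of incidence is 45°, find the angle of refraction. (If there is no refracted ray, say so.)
sin θ₂ = (n₁/n₂)·sin θ₁ = 0.4826 → θ₂ = 28.85°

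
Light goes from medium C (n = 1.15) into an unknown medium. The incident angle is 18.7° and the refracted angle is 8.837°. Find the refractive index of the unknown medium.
n₂ = n₁·sin θ₁ / sin θ₂ = 2.4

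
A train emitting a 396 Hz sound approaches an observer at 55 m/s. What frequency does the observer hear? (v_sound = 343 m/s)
f_obs = f·v/(v − v_s) = 471.6 Hz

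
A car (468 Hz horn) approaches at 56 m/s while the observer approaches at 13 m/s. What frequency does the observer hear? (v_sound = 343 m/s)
f_obs = f·(v + v_o)/(v − v_s) = 580.5 Hz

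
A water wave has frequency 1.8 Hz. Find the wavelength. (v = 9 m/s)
λ = v/f = 5 m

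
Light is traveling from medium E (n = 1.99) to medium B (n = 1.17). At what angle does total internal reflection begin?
θc = arcsin(n₂/n₁) = 36.01°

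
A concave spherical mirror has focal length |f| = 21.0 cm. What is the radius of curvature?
R = 2|f| = 42 cm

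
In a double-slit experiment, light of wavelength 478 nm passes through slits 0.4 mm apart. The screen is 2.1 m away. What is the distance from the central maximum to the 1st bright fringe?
y = mλL/d = 2.51 mm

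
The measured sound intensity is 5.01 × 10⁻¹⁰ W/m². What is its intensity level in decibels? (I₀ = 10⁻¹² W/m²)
β = 10·log₁₀(I/I₀) = 27 dB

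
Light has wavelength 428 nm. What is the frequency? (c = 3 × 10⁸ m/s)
f = c/λ = 7.009 × 10¹⁴ Hz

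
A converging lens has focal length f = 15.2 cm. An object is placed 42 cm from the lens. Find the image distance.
1/di = 1/f − 1/do → di = 23.82 cm (real image)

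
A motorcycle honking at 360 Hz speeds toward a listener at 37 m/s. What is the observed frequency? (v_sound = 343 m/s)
f_obs = f·v/(v − v_s) = 403.5 Hz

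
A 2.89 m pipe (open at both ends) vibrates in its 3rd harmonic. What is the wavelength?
λₙ = 2L/n = 1.927 m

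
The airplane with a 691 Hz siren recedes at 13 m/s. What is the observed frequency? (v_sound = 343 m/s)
f_obs = f·v/(v + v_s) = 665.8 Hz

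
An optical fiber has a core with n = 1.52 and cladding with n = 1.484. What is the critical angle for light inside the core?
θc = arcsin(n_cladding/n_core) = 77.51°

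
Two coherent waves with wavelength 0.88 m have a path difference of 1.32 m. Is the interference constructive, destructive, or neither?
destructive — path difference = 1.5λ, an odd multiple of λ/2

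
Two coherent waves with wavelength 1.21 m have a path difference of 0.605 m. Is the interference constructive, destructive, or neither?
destructive — path difference = 0.5λ, an odd multiple of λ/2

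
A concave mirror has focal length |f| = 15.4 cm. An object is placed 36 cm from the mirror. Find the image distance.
f = +15.4 cm (concave); 1/di = 1/f − 1/do → di = 26.91 cm (real image, in front of mirror)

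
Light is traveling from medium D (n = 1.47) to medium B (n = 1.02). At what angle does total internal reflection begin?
θc = arcsin(n₂/n₁) = 43.94°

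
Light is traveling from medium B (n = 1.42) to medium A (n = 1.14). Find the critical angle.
θc = arcsin(n₂/n₁) = 53.4°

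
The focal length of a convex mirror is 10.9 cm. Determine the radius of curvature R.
R = 2|f| = 21.8 cm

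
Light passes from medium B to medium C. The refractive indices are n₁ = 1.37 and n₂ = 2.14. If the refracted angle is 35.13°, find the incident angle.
sin θ₁ = (n₂/n₁)·sin θ₂ → θ₁ = 64.01°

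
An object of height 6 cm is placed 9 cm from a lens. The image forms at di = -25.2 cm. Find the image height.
hi = (-di/do) × ho = 16.8 cm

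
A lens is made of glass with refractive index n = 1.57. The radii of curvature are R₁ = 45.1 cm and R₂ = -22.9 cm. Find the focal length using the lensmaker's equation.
1/f = (n − 1)(1/R₁ − 1/R₂) → f = 26.65 cm (converging lens)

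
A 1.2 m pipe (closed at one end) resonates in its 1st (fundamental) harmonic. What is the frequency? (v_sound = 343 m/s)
fₙ = nv/(4L) = 71.46 Hz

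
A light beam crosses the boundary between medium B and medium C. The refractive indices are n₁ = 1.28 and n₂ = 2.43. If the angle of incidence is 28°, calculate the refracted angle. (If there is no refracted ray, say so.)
sin θ₂ = (n₁/n₂)·sin θ₁ = 0.2473 → θ₂ = 14.32°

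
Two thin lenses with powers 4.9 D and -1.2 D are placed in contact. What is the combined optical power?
P_total = P₁ + P₂ = 3.7 D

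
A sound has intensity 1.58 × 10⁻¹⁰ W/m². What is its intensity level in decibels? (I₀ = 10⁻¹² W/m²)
β = 10·log₁₀(I/I₀) = 21.99 dB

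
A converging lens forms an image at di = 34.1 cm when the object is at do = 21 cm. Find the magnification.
M = −di/do = -1.624 (inverted image)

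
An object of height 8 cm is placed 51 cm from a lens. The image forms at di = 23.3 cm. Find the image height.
hi = (-di/do) × ho = -3.655 cm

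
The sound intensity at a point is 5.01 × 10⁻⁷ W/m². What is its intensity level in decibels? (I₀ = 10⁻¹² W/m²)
β = 10·log₁₀(I/I₀) = 57 dB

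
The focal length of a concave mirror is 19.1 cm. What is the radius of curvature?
R = 2|f| = 38.2 cm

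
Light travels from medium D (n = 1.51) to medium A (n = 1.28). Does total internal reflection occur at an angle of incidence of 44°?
θc = arcsin(n₂/n₁) = 57.96°; 44° < θc, so no — the ray refracts.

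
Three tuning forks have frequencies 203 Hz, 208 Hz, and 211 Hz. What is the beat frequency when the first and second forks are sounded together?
5 Hz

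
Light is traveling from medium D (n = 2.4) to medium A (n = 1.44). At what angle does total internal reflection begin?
θc = arcsin(n₂/n₁) = 36.87°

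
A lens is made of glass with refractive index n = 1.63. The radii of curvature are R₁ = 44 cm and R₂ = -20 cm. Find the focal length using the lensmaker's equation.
1/f = (n − 1)(1/R₁ − 1/R₂) → f = 21.83 cm (converging lens)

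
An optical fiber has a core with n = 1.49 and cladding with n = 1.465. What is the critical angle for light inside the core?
θc = arcsin(n_cladding/n_core) = 79.49°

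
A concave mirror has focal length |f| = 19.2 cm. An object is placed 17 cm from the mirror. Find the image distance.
f = +19.2 cm (concave); 1/di = 1/f − 1/do → di = -148.4 cm (virtual image, behind mirror)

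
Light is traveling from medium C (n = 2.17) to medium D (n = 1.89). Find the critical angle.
θc = arcsin(n₂/n₁) = 60.57°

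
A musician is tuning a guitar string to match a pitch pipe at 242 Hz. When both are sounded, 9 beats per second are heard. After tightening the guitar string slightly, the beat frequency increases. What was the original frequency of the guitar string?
251 Hz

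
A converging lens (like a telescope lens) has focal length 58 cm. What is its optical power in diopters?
P = 1/f = 1.724 D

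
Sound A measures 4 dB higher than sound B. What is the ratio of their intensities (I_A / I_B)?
I_A/I_B = 10^(Δβ/10) = 2.512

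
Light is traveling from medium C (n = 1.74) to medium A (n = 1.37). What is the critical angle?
θc = arcsin(n₂/n₁) = 51.94°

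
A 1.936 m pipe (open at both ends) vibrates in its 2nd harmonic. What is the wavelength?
λₙ = 2L/n = 1.936 m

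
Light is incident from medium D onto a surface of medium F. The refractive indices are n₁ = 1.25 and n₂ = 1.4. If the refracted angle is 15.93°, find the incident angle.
sin θ₁ = (n₂/n₁)·sin θ₂ → θ₁ = 17.9°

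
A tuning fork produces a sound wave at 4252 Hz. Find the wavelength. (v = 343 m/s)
λ = v/f = 0.08067 m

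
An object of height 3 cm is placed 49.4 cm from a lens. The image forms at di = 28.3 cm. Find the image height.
hi = (-di/do) × ho = -1.719 cm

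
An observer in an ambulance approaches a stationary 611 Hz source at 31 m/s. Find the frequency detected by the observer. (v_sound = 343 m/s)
f_obs = f·(v + v_o)/v = 666.2 Hz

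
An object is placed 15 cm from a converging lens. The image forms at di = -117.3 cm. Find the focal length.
1/f = 1/do + 1/di → f = 17.2 cm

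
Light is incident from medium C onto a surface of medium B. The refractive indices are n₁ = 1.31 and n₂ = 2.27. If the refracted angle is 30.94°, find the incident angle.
sin θ₁ = (n₂/n₁)·sin θ₂ → θ₁ = 62.99°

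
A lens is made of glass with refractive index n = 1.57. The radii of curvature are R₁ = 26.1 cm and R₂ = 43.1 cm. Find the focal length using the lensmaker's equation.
1/f = (n − 1)(1/R₁ − 1/R₂) → f = 116.1 cm (converging lens)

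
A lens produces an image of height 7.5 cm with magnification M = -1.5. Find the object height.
ho = |hi|/|M| = 5 cm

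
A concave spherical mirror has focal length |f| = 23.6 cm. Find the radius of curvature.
R = 2|f| = 47.2 cm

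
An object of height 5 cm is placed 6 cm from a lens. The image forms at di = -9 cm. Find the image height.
hi = (-di/do) × ho = 7.5 cm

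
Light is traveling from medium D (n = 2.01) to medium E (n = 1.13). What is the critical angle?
θc = arcsin(n₂/n₁) = 34.21°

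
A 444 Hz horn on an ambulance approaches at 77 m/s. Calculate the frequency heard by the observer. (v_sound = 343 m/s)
f_obs = f·v/(v − v_s) = 572.5 Hz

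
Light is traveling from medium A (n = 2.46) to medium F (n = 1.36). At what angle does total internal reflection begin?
θc = arcsin(n₂/n₁) = 33.56°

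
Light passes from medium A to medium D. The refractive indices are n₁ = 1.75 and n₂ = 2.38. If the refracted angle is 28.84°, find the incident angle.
sin θ₁ = (n₂/n₁)·sin θ₂ → θ₁ = 41°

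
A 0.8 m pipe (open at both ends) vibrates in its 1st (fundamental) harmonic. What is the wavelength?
λₙ = 2L/n = 1.6 m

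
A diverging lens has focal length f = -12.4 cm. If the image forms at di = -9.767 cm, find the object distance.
1/do = 1/f − 1/di → do = 46 cm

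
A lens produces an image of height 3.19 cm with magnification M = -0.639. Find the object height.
ho = |hi|/|M| = 4.992 cm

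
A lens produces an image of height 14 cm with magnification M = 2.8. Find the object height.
ho = |hi|/|M| = 5 cm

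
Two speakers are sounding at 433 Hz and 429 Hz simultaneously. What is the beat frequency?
4 Hz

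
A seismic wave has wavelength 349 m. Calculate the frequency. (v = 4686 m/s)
f = v/λ = 13.43 Hz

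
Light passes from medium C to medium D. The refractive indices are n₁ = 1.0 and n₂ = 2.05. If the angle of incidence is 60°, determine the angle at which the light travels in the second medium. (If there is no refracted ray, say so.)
sin θ₂ = (n₁/n₂)·sin θ₁ = 0.4225 → θ₂ = 24.99°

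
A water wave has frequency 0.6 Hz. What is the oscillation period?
T = 1/f = 1.667 s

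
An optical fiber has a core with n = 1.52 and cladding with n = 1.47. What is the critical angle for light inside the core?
θc = arcsin(n_cladding/n_core) = 75.26°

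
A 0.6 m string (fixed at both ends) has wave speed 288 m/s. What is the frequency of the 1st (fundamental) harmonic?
fₙ = nv/(2L) = 240 Hz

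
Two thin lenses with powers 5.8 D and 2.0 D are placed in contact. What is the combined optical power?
P_total = P₁ + P₂ = 7.8 D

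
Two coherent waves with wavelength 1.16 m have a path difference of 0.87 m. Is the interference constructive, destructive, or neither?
neither (partial) — path difference = 0.75λ, neither a whole number of wavelengths nor an odd multiple of λ/2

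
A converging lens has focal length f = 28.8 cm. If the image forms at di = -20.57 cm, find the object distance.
1/do = 1/f − 1/di → do = 12 cm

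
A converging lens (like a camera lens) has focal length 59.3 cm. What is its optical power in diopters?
P = 1/f = 1.686 D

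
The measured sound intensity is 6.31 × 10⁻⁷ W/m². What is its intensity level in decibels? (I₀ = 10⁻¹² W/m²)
β = 10·log₁₀(I/I₀) = 58 dB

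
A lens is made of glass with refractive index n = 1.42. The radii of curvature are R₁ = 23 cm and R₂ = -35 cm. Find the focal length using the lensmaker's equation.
1/f = (n − 1)(1/R₁ − 1/R₂) → f = 33.05 cm (converging lens)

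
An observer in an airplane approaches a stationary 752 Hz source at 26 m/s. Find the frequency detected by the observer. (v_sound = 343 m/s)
f_obs = f·(v + v_o)/v = 809 Hz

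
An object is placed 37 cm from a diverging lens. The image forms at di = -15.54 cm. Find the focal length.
1/f = 1/do + 1/di → f = -26.79 cm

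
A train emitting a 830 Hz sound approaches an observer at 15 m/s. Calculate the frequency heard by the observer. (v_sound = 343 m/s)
f_obs = f·v/(v − v_s) = 868 Hz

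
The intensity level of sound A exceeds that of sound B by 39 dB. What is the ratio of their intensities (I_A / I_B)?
I_A/I_B = 10^(Δβ/10) = 7943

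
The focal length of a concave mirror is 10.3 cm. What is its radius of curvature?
R = 2|f| = 20.6 cm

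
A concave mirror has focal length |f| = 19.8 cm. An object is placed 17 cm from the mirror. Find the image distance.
f = +19.8 cm (concave); 1/di = 1/f − 1/do → di = -120.2 cm (virtual image, behind mirror)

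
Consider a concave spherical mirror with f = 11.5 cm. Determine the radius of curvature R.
R = 2|f| = 23 cm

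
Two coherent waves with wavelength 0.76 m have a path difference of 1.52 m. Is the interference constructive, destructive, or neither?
constructive — path difference = 2λ, a whole number of wavelengths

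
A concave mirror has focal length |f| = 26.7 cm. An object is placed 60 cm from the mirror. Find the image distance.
f = +26.7 cm (concave); 1/di = 1/f − 1/do → di = 48.11 cm (real image, in front of mirror)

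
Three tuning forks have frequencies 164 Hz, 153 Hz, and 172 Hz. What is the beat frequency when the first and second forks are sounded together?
11 Hz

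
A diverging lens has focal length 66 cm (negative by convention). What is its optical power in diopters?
P = 1/f = -1.515 D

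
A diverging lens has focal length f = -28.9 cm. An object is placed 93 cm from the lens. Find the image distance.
1/di = 1/f − 1/do → di = -22.05 cm (virtual image)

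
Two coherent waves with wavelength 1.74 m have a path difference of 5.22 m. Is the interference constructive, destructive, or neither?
constructive — path difference = 3λ, a whole number of wavelengths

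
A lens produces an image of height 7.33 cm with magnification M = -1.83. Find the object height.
ho = |hi|/|M| = 4.005 cm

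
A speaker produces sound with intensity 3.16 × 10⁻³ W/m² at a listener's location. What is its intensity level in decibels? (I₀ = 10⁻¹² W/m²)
β = 10·log₁₀(I/I₀) = 95 dB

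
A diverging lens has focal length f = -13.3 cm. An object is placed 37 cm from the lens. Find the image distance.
1/di = 1/f − 1/do → di = -9.783 cm (virtual image)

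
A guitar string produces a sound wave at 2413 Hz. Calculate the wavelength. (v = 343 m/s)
λ = v/f = 0.1421 m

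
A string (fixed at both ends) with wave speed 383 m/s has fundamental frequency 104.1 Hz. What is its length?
L = v/(2f₁) = 1.84 m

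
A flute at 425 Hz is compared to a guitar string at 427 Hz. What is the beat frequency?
2 Hz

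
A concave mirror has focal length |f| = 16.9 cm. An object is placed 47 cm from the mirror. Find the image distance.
f = +16.9 cm (concave); 1/di = 1/f − 1/do → di = 26.39 cm (real image, in front of mirror)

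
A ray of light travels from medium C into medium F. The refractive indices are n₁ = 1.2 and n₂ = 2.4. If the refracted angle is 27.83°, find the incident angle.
sin θ₁ = (n₂/n₁)·sin θ₂ → θ₁ = 69.02°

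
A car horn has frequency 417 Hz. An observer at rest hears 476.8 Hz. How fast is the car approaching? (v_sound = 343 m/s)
v_s = v·(1 − f/f_obs) = 43.02 m/s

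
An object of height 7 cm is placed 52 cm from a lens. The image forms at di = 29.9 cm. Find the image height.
hi = (-di/do) × ho = -4.025 cm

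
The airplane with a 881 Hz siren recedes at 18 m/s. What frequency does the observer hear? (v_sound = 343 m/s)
f_obs = f·v/(v + v_s) = 837.1 Hz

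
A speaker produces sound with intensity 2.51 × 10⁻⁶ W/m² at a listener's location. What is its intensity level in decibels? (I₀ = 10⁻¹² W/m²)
β = 10·log₁₀(I/I₀) = 64 dB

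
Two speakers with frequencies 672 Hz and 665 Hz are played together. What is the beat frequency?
7 Hz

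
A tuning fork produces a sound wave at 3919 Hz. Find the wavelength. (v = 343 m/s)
λ = v/f = 0.08752 m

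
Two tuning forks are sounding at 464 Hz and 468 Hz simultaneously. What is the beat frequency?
4 Hz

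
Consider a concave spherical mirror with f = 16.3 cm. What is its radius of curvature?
R = 2|f| = 32.6 cm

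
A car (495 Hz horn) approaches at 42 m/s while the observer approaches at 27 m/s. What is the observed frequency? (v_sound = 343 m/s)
f_obs = f·(v + v_o)/(v − v_s) = 608.5 Hz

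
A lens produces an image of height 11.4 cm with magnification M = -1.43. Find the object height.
ho = |hi|/|M| = 7.972 cm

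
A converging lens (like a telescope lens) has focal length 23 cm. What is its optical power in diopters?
P = 1/f = 4.348 D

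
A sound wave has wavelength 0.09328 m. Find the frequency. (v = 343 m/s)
f = v/λ = 3677 Hz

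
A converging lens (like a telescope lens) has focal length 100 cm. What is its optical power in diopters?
P = 1/f = 1 D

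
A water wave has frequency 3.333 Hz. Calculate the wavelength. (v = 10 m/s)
λ = v/f = 3 m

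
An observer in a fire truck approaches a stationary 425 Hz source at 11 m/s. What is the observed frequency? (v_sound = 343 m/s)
f_obs = f·(v + v_o)/v = 438.6 Hz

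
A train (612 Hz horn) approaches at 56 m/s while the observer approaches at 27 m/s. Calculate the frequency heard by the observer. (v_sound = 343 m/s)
f_obs = f·(v + v_o)/(v − v_s) = 789 Hz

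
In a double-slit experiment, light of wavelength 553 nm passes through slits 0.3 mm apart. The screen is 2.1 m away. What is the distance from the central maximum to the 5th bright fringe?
y = mλL/d = 19.36 mm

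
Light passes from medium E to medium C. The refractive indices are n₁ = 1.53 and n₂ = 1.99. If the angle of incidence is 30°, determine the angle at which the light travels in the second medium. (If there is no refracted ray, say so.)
sin θ₂ = (n₁/n₂)·sin θ₁ = 0.3844 → θ₂ = 22.61°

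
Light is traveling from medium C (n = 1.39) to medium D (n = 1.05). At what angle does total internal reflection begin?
θc = arcsin(n₂/n₁) = 49.06°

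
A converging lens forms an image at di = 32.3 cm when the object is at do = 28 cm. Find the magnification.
M = −di/do = -1.154 (inverted image)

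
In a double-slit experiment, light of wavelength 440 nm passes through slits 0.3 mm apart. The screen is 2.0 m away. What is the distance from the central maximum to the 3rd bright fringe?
y = mλL/d = 8.8 mm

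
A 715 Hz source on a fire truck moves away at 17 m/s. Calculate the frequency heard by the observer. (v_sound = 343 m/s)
f_obs = f·v/(v + v_s) = 681.2 Hz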